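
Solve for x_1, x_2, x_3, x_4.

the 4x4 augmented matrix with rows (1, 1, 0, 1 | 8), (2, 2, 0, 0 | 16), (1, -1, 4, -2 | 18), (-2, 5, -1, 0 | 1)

(5, 3, 4, 0)

Forward elimination on [A|b]:
R2 <- R2 - (2)*R1:  [  0   0   0  -2   0 ]
R3 <- R3 - (1)*R1:  [  0  -2   4  -3  10 ]
R4 <- R4 - (-2)*R1:  [  0   7  -1   2  17 ]
R2 <-> R3   (pivot in column 2 was zero)
[ 1   1   0   1   8 ]
[ 0  -2   4  -3  10 ]
[ 0   0   0  -2   0 ]
[ 0   7  -1   2  17 ]
R4 <- R4 - (-7/2)*R2:  [     0      0     13  -17/2     52 ]
R3 <-> R4   (pivot in column 3 was zero)
[ 1   1   0      1   8 ]
[ 0  -2   4     -3  10 ]
[ 0   0  13  -17/2  52 ]
[ 0   0   0     -2   0 ]
Row echelon form:
[ 1   1   0      1  |   8 ]
[ 0  -2   4     -3  |  10 ]
[ 0   0  13  -17/2  |  52 ]
[ 0   0   0     -2  |   0 ]
Back-substitution:
x_4 = (0) / -2 = 0
x_3 = (52 - (-17/2)*(0)) / 13 = 4
x_2 = (10 - (4)*(4) - (-3)*(0)) / -2 = 3
x_1 = (8 - (1)*(3) - (1)*(0)) / 1 = 5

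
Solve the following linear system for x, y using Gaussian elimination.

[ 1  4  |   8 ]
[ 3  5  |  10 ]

(0, 2)

Forward elimination on [A|b]:
R2 <- R2 - (3)*R1:  [   0   -7  -14 ]
Row echelon form:
[ 1   4  |    8 ]
[ 0  -7  |  -14 ]
Back-substitution:
y = (-14) / -7 = 2
x = (8 - (4)*(2)) / 1 = 0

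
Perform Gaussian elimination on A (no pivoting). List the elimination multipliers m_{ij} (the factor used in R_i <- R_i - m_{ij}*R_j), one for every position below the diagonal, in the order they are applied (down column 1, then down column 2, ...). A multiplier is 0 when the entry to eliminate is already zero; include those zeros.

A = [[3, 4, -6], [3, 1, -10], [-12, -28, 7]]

Forward elimination:
R2 <- R2 - (1)*R1:  [  0  -3  -4 ]
R3 <- R3 - (-4)*R1:  [   0  -12  -17 ]
R3 <- R3 - (4)*R2:  [  0   0  -1 ]
Multipliers (in order of application): m_{21} = 1, m_{31} = -4, m_{32} = 4

multipliers: 1, -4, 4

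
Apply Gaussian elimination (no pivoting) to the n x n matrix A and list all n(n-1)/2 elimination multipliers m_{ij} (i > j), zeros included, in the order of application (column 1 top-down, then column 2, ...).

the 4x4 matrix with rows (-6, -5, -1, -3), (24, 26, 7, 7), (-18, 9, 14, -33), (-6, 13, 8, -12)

multipliers: -4, 3, 1, 4, 3, 0

Forward elimination:
R2 <- R2 - (-4)*R1:  [  0   6   3  -5 ]
R3 <- R3 - (3)*R1:  [   0   24   17  -24 ]
R4 <- R4 - (1)*R1:  [  0  18   9  -9 ]
R3 <- R3 - (4)*R2:  [  0   0   5  -4 ]
R4 <- R4 - (3)*R2:  [ 0  0  0  6 ]
R4: entry in column 3 is already 0 -> m_{43} = 0 (no row operation needed)
Multipliers (in order of application): m_{21} = -4, m_{31} = 3, m_{41} = 1, m_{32} = 4, m_{42} = 3, m_{43} = 0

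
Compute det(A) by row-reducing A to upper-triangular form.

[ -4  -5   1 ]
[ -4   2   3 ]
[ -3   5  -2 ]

det(A) = 147

Forward elimination:
R2 <- R2 - (1)*R1:  [ 0  7  2 ]
R3 <- R3 - (3/4)*R1:  [     0   35/4  -11/4 ]
R3 <- R3 - (5/4)*R2:  [     0      0  -21/4 ]
Upper-triangular form:
[ -4  -5      1 ]
[  0   7      2 ]
[  0   0  -21/4 ]
det(A) = (-1)^0 * (-4) * (7) * (-21/4) = 147  (0 row swaps -> sign +1)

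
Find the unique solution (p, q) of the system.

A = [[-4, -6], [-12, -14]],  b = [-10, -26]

Forward elimination on [A|b]:
R2 <- R2 - (3)*R1:  [ 0  4  4 ]
Row echelon form:
[ -4  -6  |  -10 ]
[  0   4  |    4 ]
Back-substitution:
q = (4) / 4 = 1
p = (-10 - (-6)*(1)) / -4 = 1

(1, 1)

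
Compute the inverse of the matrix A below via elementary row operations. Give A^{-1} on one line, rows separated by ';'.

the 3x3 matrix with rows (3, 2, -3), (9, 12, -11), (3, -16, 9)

inverse = [-17/27 5/18 7/54; -19/18 1/3 1/18; -5/3 1/2 1/6]

Gauss-Jordan on [A | I]:
R1 <- (1/3)*R1:  [   1  2/3   -1  |  1/3    0    0 ]
R2 <- R2 - (9)*R1:  [  0   6  -2  |  -3   1   0 ]
R3 <- R3 - (3)*R1:  [   0  -18   12  |   -1    0    1 ]
R2 <- (1/6)*R2:  [    0     1  -1/3  |  -1/2   1/6     0 ]
R1 <- R1 - (2/3)*R2:  [    1     0  -7/9  |   2/3  -1/9     0 ]
R3 <- R3 - (-18)*R2:  [   0    0    6  |  -10    3    1 ]
R3 <- (1/6)*R3:  [    0     0     1  |  -5/3   1/2   1/6 ]
R1 <- R1 - (-7/9)*R3:  [      1       0       0  |  -17/27    5/18    7/54 ]
R2 <- R2 - (-1/3)*R3:  [      0       1       0  |  -19/18     1/3    1/18 ]
Right block of [I | A^{-1}] is the inverse:
[ -17/27  5/18  7/54 ]
[ -19/18   1/3  1/18 ]
[   -5/3   1/2   1/6 ]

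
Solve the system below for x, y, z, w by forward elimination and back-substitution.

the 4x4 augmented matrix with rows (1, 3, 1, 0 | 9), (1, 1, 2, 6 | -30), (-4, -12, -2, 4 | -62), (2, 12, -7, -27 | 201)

Forward elimination on [A|b]:
R2 <- R2 - (1)*R1:  [   0   -2    1    6  -39 ]
R3 <- R3 - (-4)*R1:  [   0    0    2    4  -26 ]
R4 <- R4 - (2)*R1:  [   0    6   -9  -27  183 ]
R4 <- R4 - (-3)*R2:  [  0   0  -6  -9  66 ]
R4 <- R4 - (-3)*R3:  [   0    0    0    3  -12 ]
Row echelon form:
[ 1   3  1  0  |    9 ]
[ 0  -2  1  6  |  -39 ]
[ 0   0  2  4  |  -26 ]
[ 0   0  0  3  |  -12 ]
Back-substitution:
w = (-12) / 3 = -4
z = (-26 - (4)*(-4)) / 2 = -5
y = (-39 - (1)*(-5) - (6)*(-4)) / -2 = 5
x = (9 - (3)*(5) - (1)*(-5)) / 1 = -1

(-1, 5, -5, -4)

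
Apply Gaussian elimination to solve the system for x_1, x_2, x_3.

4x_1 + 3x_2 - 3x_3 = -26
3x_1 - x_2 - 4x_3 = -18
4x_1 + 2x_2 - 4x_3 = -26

Forward elimination on [A|b]:
R2 <- R2 - (3/4)*R1:  [     0  -13/4   -7/4    3/2 ]
R3 <- R3 - (1)*R1:  [  0  -1  -1   0 ]
R3 <- R3 - (4/13)*R2:  [     0      0  -6/13  -6/13 ]
Row echelon form:
[ 4      3     -3  |    -26 ]
[ 0  -13/4   -7/4  |    3/2 ]
[ 0      0  -6/13  |  -6/13 ]
Back-substitution:
x_3 = (-6/13) / (-6/13) = 1
x_2 = (3/2 - (-7/4)*(1)) / (-13/4) = -1
x_1 = (-26 - (3)*(-1) - (-3)*(1)) / 4 = -5

(-5, -1, 1)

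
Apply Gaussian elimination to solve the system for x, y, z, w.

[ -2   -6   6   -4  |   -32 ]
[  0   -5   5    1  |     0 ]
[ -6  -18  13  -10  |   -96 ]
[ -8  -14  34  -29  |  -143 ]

(3, 3, 2, 5)

Forward elimination on [A|b]:
R3 <- R3 - (3)*R1:  [  0   0  -5   2   0 ]
R4 <- R4 - (4)*R1:  [   0   10   10  -13  -15 ]
R4 <- R4 - (-2)*R2:  [   0    0   20  -11  -15 ]
R4 <- R4 - (-4)*R3:  [   0    0    0   -3  -15 ]
Row echelon form:
[ -2  -6   6  -4  |  -32 ]
[  0  -5   5   1  |    0 ]
[  0   0  -5   2  |    0 ]
[  0   0   0  -3  |  -15 ]
Back-substitution:
w = (-15) / -3 = 5
z = (0 - (2)*(5)) / -5 = 2
y = (0 - (5)*(2) - (1)*(5)) / -5 = 3
x = (-32 - (-6)*(3) - (6)*(2) - (-4)*(5)) / -2 = 3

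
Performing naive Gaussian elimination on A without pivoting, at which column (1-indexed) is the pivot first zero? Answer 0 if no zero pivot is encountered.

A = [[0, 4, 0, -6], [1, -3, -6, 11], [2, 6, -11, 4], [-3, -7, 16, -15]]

Naive forward elimination:
Pivot entry (1,1) is zero but row 2 has 1 in column 1 -> naive elimination stops; a row interchange (e.g. R1 <-> R2) would be required here.

first zero-pivot column = 1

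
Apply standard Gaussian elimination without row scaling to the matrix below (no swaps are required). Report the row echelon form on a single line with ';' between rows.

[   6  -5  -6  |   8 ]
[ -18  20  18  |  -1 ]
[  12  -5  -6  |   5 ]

Forward elimination:
R2 <- R2 - (-3)*R1:  [  0   5   0  23 ]
R3 <- R3 - (2)*R1:  [   0    5    6  -11 ]
R3 <- R3 - (1)*R2:  [   0    0    6  -34 ]
Row echelon form:
[ 6  -5  -6  |    8 ]
[ 0   5   0  |   23 ]
[ 0   0   6  |  -34 ]

REF = [6 -5 -6 8; 0 5 0 23; 0 0 6 -34]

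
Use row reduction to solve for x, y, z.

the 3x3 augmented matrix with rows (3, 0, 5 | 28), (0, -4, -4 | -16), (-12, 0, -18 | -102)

Forward elimination on [A|b]:
R3 <- R3 - (-4)*R1:  [  0   0   2  10 ]
Row echelon form:
[ 3   0   5  |   28 ]
[ 0  -4  -4  |  -16 ]
[ 0   0   2  |   10 ]
Back-substitution:
z = (10) / 2 = 5
y = (-16 - (-4)*(5)) / -4 = -1
x = (28 - (5)*(5)) / 3 = 1

(1, -1, 5)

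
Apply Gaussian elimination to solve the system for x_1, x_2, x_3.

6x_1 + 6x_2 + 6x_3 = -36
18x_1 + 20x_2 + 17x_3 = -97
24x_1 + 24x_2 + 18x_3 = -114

(-4, 3, -5)

Forward elimination on [A|b]:
R2 <- R2 - (3)*R1:  [  0   2  -1  11 ]
R3 <- R3 - (4)*R1:  [  0   0  -6  30 ]
Row echelon form:
[ 6  6   6  |  -36 ]
[ 0  2  -1  |   11 ]
[ 0  0  -6  |   30 ]
Back-substitution:
x_3 = (30) / -6 = -5
x_2 = (11 - (-1)*(-5)) / 2 = 3
x_1 = (-36 - (6)*(3) - (6)*(-5)) / 6 = -4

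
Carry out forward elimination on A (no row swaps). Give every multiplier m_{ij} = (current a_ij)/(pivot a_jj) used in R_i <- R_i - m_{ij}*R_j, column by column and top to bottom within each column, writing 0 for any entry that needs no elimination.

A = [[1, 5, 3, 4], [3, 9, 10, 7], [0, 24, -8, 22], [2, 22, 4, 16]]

Forward elimination:
R2 <- R2 - (3)*R1:  [  0  -6   1  -5 ]
R3: entry in column 1 is already 0 -> m_{31} = 0 (no row operation needed)
R4 <- R4 - (2)*R1:  [  0  12  -2   8 ]
R3 <- R3 - (-4)*R2:  [  0   0  -4   2 ]
R4 <- R4 - (-2)*R2:  [  0   0   0  -2 ]
R4: entry in column 3 is already 0 -> m_{43} = 0 (no row operation needed)
Multipliers (in order of application): m_{21} = 3, m_{31} = 0, m_{41} = 2, m_{32} = -4, m_{42} = -2, m_{43} = 0

multipliers: 3, 0, 2, -4, -2, 0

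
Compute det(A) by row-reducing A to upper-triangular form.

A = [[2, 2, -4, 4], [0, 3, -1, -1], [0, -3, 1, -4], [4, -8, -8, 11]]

Forward elimination:
R4 <- R4 - (2)*R1:  [   0  -12    0    3 ]
R3 <- R3 - (-1)*R2:  [  0   0   0  -5 ]
R4 <- R4 - (-4)*R2:  [  0   0  -4  -1 ]
R3 <-> R4   (pivot in column 3 was zero)
[ 2  2  -4   4 ]
[ 0  3  -1  -1 ]
[ 0  0  -4  -1 ]
[ 0  0   0  -5 ]
Upper-triangular form:
[ 2  2  -4   4 ]
[ 0  3  -1  -1 ]
[ 0  0  -4  -1 ]
[ 0  0   0  -5 ]
det(A) = (-1)^1 * (2) * (3) * (-4) * (-5) = -120  (1 row swap -> sign -1)

det(A) = -120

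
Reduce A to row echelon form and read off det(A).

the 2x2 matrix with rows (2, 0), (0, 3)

det(A) = 6

Forward elimination:
Upper-triangular form:
[ 2  0 ]
[ 0  3 ]
det(A) = (-1)^0 * (2) * (3) = 6  (0 row swaps -> sign +1)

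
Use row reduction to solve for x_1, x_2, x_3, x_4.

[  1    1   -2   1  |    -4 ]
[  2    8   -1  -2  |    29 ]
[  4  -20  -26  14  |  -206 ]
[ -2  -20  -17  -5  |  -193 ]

(-1, 5, 5, 2)

Forward elimination on [A|b]:
R2 <- R2 - (2)*R1:  [  0   6   3  -4  37 ]
R3 <- R3 - (4)*R1:  [    0   -24   -18    10  -190 ]
R4 <- R4 - (-2)*R1:  [    0   -18   -21    -3  -201 ]
R3 <- R3 - (-4)*R2:  [   0    0   -6   -6  -42 ]
R4 <- R4 - (-3)*R2:  [   0    0  -12  -15  -90 ]
R4 <- R4 - (2)*R3:  [  0   0   0  -3  -6 ]
Row echelon form:
[ 1  1  -2   1  |   -4 ]
[ 0  6   3  -4  |   37 ]
[ 0  0  -6  -6  |  -42 ]
[ 0  0   0  -3  |   -6 ]
Back-substitution:
x_4 = (-6) / -3 = 2
x_3 = (-42 - (-6)*(2)) / -6 = 5
x_2 = (37 - (3)*(5) - (-4)*(2)) / 6 = 5
x_1 = (-4 - (1)*(5) - (-2)*(5) - (1)*(2)) / 1 = -1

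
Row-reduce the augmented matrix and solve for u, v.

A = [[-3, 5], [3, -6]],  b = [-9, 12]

Forward elimination on [A|b]:
R2 <- R2 - (-1)*R1:  [  0  -1   3 ]
Row echelon form:
[ -3   5  |  -9 ]
[  0  -1  |   3 ]
Back-substitution:
v = (3) / -1 = -3
u = (-9 - (5)*(-3)) / -3 = -2

(-2, -3)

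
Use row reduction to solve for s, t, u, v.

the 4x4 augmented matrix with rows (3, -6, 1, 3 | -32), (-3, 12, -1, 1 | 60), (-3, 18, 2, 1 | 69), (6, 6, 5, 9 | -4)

Forward elimination on [A|b]:
R2 <- R2 - (-1)*R1:  [  0   6   0   4  28 ]
R3 <- R3 - (-1)*R1:  [  0  12   3   4  37 ]
R4 <- R4 - (2)*R1:  [  0  18   3   3  60 ]
R3 <- R3 - (2)*R2:  [   0    0    3   -4  -19 ]
R4 <- R4 - (3)*R2:  [   0    0    3   -9  -24 ]
R4 <- R4 - (1)*R3:  [  0   0   0  -5  -5 ]
Row echelon form:
[ 3  -6  1   3  |  -32 ]
[ 0   6  0   4  |   28 ]
[ 0   0  3  -4  |  -19 ]
[ 0   0  0  -5  |   -5 ]
Back-substitution:
v = (-5) / -5 = 1
u = (-19 - (-4)*(1)) / 3 = -5
t = (28 - (4)*(1)) / 6 = 4
s = (-32 - (-6)*(4) - (1)*(-5) - (3)*(1)) / 3 = -2

(-2, 4, -5, 1)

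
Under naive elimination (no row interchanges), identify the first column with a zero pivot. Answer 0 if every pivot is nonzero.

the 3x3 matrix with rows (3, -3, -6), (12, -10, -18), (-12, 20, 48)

Naive forward elimination:
R2 <- R2 - (4)*R1:  [ 0  2  6 ]
R3 <- R3 - (-4)*R1:  [  0   8  24 ]
R3 <- R3 - (4)*R2:  [ 0  0  0 ]
Matrix at this point:
[ 3  -3  -6 ]
[ 0   2   6 ]
[ 0   0   0 ]
Pivot entry (3,3) in the last row is zero and there are no rows below to swap with -> zero pivot in column 3 (A is singular).

first zero-pivot column = 3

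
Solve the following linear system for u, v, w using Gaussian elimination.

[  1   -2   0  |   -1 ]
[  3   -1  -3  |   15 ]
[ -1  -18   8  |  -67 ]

(5, 3, -1)

Forward elimination on [A|b]:
R2 <- R2 - (3)*R1:  [  0   5  -3  18 ]
R3 <- R3 - (-1)*R1:  [   0  -20    8  -68 ]
R3 <- R3 - (-4)*R2:  [  0   0  -4   4 ]
Row echelon form:
[ 1  -2   0  |  -1 ]
[ 0   5  -3  |  18 ]
[ 0   0  -4  |   4 ]
Back-substitution:
w = (4) / -4 = -1
v = (18 - (-3)*(-1)) / 5 = 3
u = (-1 - (-2)*(3)) / 1 = 5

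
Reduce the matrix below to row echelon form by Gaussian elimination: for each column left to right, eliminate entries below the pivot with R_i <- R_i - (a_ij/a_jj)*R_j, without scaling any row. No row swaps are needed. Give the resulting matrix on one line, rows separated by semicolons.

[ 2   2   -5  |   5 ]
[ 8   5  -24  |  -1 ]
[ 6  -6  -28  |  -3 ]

REF = [2 2 -5 5; 0 -3 -4 -21; 0 0 3 66]

Forward elimination:
R2 <- R2 - (4)*R1:  [   0   -3   -4  -21 ]
R3 <- R3 - (3)*R1:  [   0  -12  -13  -18 ]
R3 <- R3 - (4)*R2:  [  0   0   3  66 ]
Row echelon form:
[ 2   2  -5  |    5 ]
[ 0  -3  -4  |  -21 ]
[ 0   0   3  |   66 ]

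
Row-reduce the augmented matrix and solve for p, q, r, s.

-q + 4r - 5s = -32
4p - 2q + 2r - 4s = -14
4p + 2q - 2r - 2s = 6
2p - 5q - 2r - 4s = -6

(2, 0, -3, 4)

Forward elimination on [A|b]:
R1 <-> R2   (pivot in column 1 was zero)
[ 4  -2   2  -4  -14 ]
[ 0  -1   4  -5  -32 ]
[ 4   2  -2  -2    6 ]
[ 2  -5  -2  -4   -6 ]
R3 <- R3 - (1)*R1:  [  0   4  -4   2  20 ]
R4 <- R4 - (1/2)*R1:  [  0  -4  -3  -2   1 ]
R3 <- R3 - (-4)*R2:  [    0     0    12   -18  -108 ]
R4 <- R4 - (4)*R2:  [   0    0  -19   18  129 ]
R4 <- R4 - (-19/12)*R3:  [     0      0      0  -21/2    -42 ]
Row echelon form:
[ 4  -2   2     -4  |   -14 ]
[ 0  -1   4     -5  |   -32 ]
[ 0   0  12    -18  |  -108 ]
[ 0   0   0  -21/2  |   -42 ]
Back-substitution:
s = (-42) / (-21/2) = 4
r = (-108 - (-18)*(4)) / 12 = -3
q = (-32 - (4)*(-3) - (-5)*(4)) / -1 = 0
p = (-14 - (-2)*(0) - (2)*(-3) - (-4)*(4)) / 4 = 2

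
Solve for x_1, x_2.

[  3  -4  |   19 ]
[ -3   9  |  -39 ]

(1, -4)

Forward elimination on [A|b]:
R2 <- R2 - (-1)*R1:  [   0    5  -20 ]
Row echelon form:
[ 3  -4  |   19 ]
[ 0   5  |  -20 ]
Back-substitution:
x_2 = (-20) / 5 = -4
x_1 = (19 - (-4)*(-4)) / 3 = 1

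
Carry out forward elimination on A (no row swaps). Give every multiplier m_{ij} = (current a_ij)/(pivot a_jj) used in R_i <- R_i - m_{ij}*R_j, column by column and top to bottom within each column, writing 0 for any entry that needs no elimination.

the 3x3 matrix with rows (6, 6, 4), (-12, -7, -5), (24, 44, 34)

Forward elimination:
R2 <- R2 - (-2)*R1:  [ 0  5  3 ]
R3 <- R3 - (4)*R1:  [  0  20  18 ]
R3 <- R3 - (4)*R2:  [ 0  0  6 ]
Multipliers (in order of application): m_{21} = -2, m_{31} = 4, m_{32} = 4

multipliers: -2, 4, 4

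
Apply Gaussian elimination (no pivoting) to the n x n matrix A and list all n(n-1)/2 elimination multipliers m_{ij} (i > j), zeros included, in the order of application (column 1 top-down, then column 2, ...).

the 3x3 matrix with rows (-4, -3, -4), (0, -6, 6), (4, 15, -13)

multipliers: 0, -1, -2

Forward elimination:
R2: entry in column 1 is already 0 -> m_{21} = 0 (no row operation needed)
R3 <- R3 - (-1)*R1:  [   0   12  -17 ]
R3 <- R3 - (-2)*R2:  [  0   0  -5 ]
Multipliers (in order of application): m_{21} = 0, m_{31} = -1, m_{32} = -2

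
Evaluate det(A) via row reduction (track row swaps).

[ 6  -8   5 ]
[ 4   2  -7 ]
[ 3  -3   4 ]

det(A) = 128

Forward elimination:
R2 <- R2 - (2/3)*R1:  [     0   22/3  -31/3 ]
R3 <- R3 - (1/2)*R1:  [   0    1  3/2 ]
R3 <- R3 - (3/22)*R2:  [     0      0  32/11 ]
Upper-triangular form:
[ 6    -8      5 ]
[ 0  22/3  -31/3 ]
[ 0     0  32/11 ]
det(A) = (-1)^0 * (6) * (22/3) * (32/11) = 128  (0 row swaps -> sign +1)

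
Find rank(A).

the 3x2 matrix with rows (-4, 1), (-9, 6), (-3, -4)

Row reduction:
R2 <- R2 - (9/4)*R1:  [    0  15/4 ]
R3 <- R3 - (3/4)*R1:  [     0  -19/4 ]
R3 <- R3 - (-19/15)*R2:  [ 0  0 ]
Row echelon form:
[ -4     1 ]
[  0  15/4 ]
[  0     0 ]
Nonzero rows / pivot columns: 2

rank(A) = 2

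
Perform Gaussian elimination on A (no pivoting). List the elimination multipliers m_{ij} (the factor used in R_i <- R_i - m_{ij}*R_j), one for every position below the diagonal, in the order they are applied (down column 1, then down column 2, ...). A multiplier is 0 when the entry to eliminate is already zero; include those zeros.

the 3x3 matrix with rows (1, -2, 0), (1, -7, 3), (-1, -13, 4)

multipliers: 1, -1, 3

Forward elimination:
R2 <- R2 - (1)*R1:  [  0  -5   3 ]
R3 <- R3 - (-1)*R1:  [   0  -15    4 ]
R3 <- R3 - (3)*R2:  [  0   0  -5 ]
Multipliers (in order of application): m_{21} = 1, m_{31} = -1, m_{32} = 3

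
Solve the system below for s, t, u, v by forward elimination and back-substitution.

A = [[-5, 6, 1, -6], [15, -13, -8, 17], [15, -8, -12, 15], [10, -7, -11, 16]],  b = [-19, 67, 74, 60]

(2, -1, -3, 0)

Forward elimination on [A|b]:
R2 <- R2 - (-3)*R1:  [  0   5  -5  -1  10 ]
R3 <- R3 - (-3)*R1:  [  0  10  -9  -3  17 ]
R4 <- R4 - (-2)*R1:  [  0   5  -9   4  22 ]
R3 <- R3 - (2)*R2:  [  0   0   1  -1  -3 ]
R4 <- R4 - (1)*R2:  [  0   0  -4   5  12 ]
R4 <- R4 - (-4)*R3:  [ 0  0  0  1  0 ]
Row echelon form:
[ -5  6   1  -6  |  -19 ]
[  0  5  -5  -1  |   10 ]
[  0  0   1  -1  |   -3 ]
[  0  0   0   1  |    0 ]
Back-substitution:
v = (0) / 1 = 0
u = (-3 - (-1)*(0)) / 1 = -3
t = (10 - (-5)*(-3) - (-1)*(0)) / 5 = -1
s = (-19 - (6)*(-1) - (1)*(-3) - (-6)*(0)) / -5 = 2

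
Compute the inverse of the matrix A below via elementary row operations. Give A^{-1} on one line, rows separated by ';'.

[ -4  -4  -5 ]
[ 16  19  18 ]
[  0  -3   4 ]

inverse = [-65/12 -31/24 -23/24; 8/3 2/3 1/3; 2 1/2 1/2]

Gauss-Jordan on [A | I]:
R1 <- (1/-4)*R1:  [    1     1   5/4  |  -1/4     0     0 ]
R2 <- R2 - (16)*R1:  [  0   3  -2  |   4   1   0 ]
R2 <- (1/3)*R2:  [    0     1  -2/3  |   4/3   1/3     0 ]
R1 <- R1 - (1)*R2:  [      1       0   23/12  |  -19/12    -1/3       0 ]
R3 <- R3 - (-3)*R2:  [ 0  0  2  |  4  1  1 ]
R3 <- (1/2)*R3:  [   0    0    1  |    2  1/2  1/2 ]
R1 <- R1 - (23/12)*R3:  [      1       0       0  |  -65/12  -31/24  -23/24 ]
R2 <- R2 - (-2/3)*R3:  [   0    1    0  |  8/3  2/3  1/3 ]
Right block of [I | A^{-1}] is the inverse:
[ -65/12  -31/24  -23/24 ]
[    8/3     2/3     1/3 ]
[      2     1/2     1/2 ]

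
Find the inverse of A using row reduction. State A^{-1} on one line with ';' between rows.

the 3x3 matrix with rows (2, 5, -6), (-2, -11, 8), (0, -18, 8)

inverse = [-7/3 -17/6 13/12; -2/3 -2/3 1/6; -3/2 -3/2 1/2]

Gauss-Jordan on [A | I]:
R1 <- (1/2)*R1:  [   1  5/2   -3  |  1/2    0    0 ]
R2 <- R2 - (-2)*R1:  [  0  -6   2  |   1   1   0 ]
R2 <- (1/-6)*R2:  [    0     1  -1/3  |  -1/6  -1/6     0 ]
R1 <- R1 - (5/2)*R2:  [     1      0  -13/6  |  11/12   5/12      0 ]
R3 <- R3 - (-18)*R2:  [  0   0   2  |  -3  -3   1 ]
R3 <- (1/2)*R3:  [    0     0     1  |  -3/2  -3/2   1/2 ]
R1 <- R1 - (-13/6)*R3:  [     1      0      0  |   -7/3  -17/6  13/12 ]
R2 <- R2 - (-1/3)*R3:  [    0     1     0  |  -2/3  -2/3   1/6 ]
Right block of [I | A^{-1}] is the inverse:
[ -7/3  -17/6  13/12 ]
[ -2/3   -2/3    1/6 ]
[ -3/2   -3/2    1/2 ]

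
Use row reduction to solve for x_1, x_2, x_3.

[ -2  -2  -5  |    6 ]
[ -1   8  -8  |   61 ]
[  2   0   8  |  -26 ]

Forward elimination on [A|b]:
R2 <- R2 - (1/2)*R1:  [     0      9  -11/2     58 ]
R3 <- R3 - (-1)*R1:  [   0   -2    3  -20 ]
R3 <- R3 - (-2/9)*R2:  [     0      0   16/9  -64/9 ]
Row echelon form:
[ -2  -2     -5  |      6 ]
[  0   9  -11/2  |     58 ]
[  0   0   16/9  |  -64/9 ]
Back-substitution:
x_3 = (-64/9) / (16/9) = -4
x_2 = (58 - (-11/2)*(-4)) / 9 = 4
x_1 = (6 - (-2)*(4) - (-5)*(-4)) / -2 = 3

(3, 4, -4)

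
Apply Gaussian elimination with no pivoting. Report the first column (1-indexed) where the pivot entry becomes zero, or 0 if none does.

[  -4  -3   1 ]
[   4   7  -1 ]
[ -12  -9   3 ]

first zero-pivot column = 3

Naive forward elimination:
R2 <- R2 - (-1)*R1:  [ 0  4  0 ]
R3 <- R3 - (3)*R1:  [ 0  0  0 ]
Matrix at this point:
[ -4  -3  1 ]
[  0   4  0 ]
[  0   0  0 ]
Pivot entry (3,3) in the last row is zero and there are no rows below to swap with -> zero pivot in column 3 (A is singular).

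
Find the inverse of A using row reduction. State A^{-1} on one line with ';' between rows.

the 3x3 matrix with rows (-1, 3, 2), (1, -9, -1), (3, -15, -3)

inverse = [1 -7/4 5/4; 0 -1/4 1/12; 1 -1/2 1/2]

Gauss-Jordan on [A | I]:
R1 <- (1/-1)*R1:  [  1  -3  -2  |  -1   0   0 ]
R2 <- R2 - (1)*R1:  [  0  -6   1  |   1   1   0 ]
R3 <- R3 - (3)*R1:  [  0  -6   3  |   3   0   1 ]
R2 <- (1/-6)*R2:  [    0     1  -1/6  |  -1/6  -1/6     0 ]
R1 <- R1 - (-3)*R2:  [    1     0  -5/2  |  -3/2  -1/2     0 ]
R3 <- R3 - (-6)*R2:  [  0   0   2  |   2  -1   1 ]
R3 <- (1/2)*R3:  [    0     0     1  |     1  -1/2   1/2 ]
R1 <- R1 - (-5/2)*R3:  [    1     0     0  |     1  -7/4   5/4 ]
R2 <- R2 - (-1/6)*R3:  [    0     1     0  |     0  -1/4  1/12 ]
Right block of [I | A^{-1}] is the inverse:
[ 1  -7/4   5/4 ]
[ 0  -1/4  1/12 ]
[ 1  -1/2   1/2 ]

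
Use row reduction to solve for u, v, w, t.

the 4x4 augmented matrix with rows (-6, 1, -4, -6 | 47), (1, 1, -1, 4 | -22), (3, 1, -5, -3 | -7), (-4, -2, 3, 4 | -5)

Forward elimination on [A|b]:
R2 <- R2 - (-1/6)*R1:  [     0    7/6   -5/3      3  -85/6 ]
R3 <- R3 - (-1/2)*R1:  [    0   3/2    -7    -6  33/2 ]
R4 <- R4 - (2/3)*R1:  [      0    -8/3    17/3       8  -109/3 ]
R3 <- R3 - (9/7)*R2:  [     0      0  -34/7  -69/7  243/7 ]
R4 <- R4 - (-16/7)*R2:  [      0       0    13/7   104/7  -481/7 ]
R4 <- R4 - (-13/34)*R3:  [        0         0         0    377/34  -1885/34 ]
Row echelon form:
[ -6    1     -4      -6  |        47 ]
[  0  7/6   -5/3       3  |     -85/6 ]
[  0    0  -34/7   -69/7  |     243/7 ]
[  0    0      0  377/34  |  -1885/34 ]
Back-substitution:
t = (-1885/34) / (377/34) = -5
w = (243/7 - (-69/7)*(-5)) / (-34/7) = 3
v = (-85/6 - (-5/3)*(3) - (3)*(-5)) / (7/6) = 5
u = (47 - (1)*(5) - (-4)*(3) - (-6)*(-5)) / -6 = -4

(-4, 5, 3, -5)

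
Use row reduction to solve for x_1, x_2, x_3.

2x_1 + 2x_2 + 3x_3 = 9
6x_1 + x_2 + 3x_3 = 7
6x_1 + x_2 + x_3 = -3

Forward elimination on [A|b]:
R2 <- R2 - (3)*R1:  [   0   -5   -6  -20 ]
R3 <- R3 - (3)*R1:  [   0   -5   -8  -30 ]
R3 <- R3 - (1)*R2:  [   0    0   -2  -10 ]
Row echelon form:
[ 2   2   3  |    9 ]
[ 0  -5  -6  |  -20 ]
[ 0   0  -2  |  -10 ]
Back-substitution:
x_3 = (-10) / -2 = 5
x_2 = (-20 - (-6)*(5)) / -5 = -2
x_1 = (9 - (2)*(-2) - (3)*(5)) / 2 = -1

(-1, -2, 5)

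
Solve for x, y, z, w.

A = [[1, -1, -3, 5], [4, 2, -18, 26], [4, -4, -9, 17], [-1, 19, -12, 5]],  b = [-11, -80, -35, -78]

Forward elimination on [A|b]:
R2 <- R2 - (4)*R1:  [   0    6   -6    6  -36 ]
R3 <- R3 - (4)*R1:  [  0   0   3  -3   9 ]
R4 <- R4 - (-1)*R1:  [   0   18  -15   10  -89 ]
R4 <- R4 - (3)*R2:  [  0   0   3  -8  19 ]
R4 <- R4 - (1)*R3:  [  0   0   0  -5  10 ]
Row echelon form:
[ 1  -1  -3   5  |  -11 ]
[ 0   6  -6   6  |  -36 ]
[ 0   0   3  -3  |    9 ]
[ 0   0   0  -5  |   10 ]
Back-substitution:
w = (10) / -5 = -2
z = (9 - (-3)*(-2)) / 3 = 1
y = (-36 - (-6)*(1) - (6)*(-2)) / 6 = -3
x = (-11 - (-1)*(-3) - (-3)*(1) - (5)*(-2)) / 1 = -1

(-1, -3, 1, -2)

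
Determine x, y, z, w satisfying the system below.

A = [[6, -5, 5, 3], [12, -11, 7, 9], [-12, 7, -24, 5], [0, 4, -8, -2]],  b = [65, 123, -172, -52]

(4, -2, 5, 2)

Forward elimination on [A|b]:
R2 <- R2 - (2)*R1:  [  0  -1  -3   3  -7 ]
R3 <- R3 - (-2)*R1:  [   0   -3  -14   11  -42 ]
R3 <- R3 - (3)*R2:  [   0    0   -5    2  -21 ]
R4 <- R4 - (-4)*R2:  [   0    0  -20   10  -80 ]
R4 <- R4 - (4)*R3:  [ 0  0  0  2  4 ]
Row echelon form:
[ 6  -5   5  3  |   65 ]
[ 0  -1  -3  3  |   -7 ]
[ 0   0  -5  2  |  -21 ]
[ 0   0   0  2  |    4 ]
Back-substitution:
w = (4) / 2 = 2
z = (-21 - (2)*(2)) / -5 = 5
y = (-7 - (-3)*(5) - (3)*(2)) / -1 = -2
x = (65 - (-5)*(-2) - (5)*(5) - (3)*(2)) / 6 = 4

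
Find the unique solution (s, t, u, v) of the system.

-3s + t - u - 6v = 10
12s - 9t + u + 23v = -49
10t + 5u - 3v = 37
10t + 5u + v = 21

(5, 2, 1, -4)

Forward elimination on [A|b]:
R2 <- R2 - (-4)*R1:  [  0  -5  -3  -1  -9 ]
R3 <- R3 - (-2)*R2:  [  0   0  -1  -5  19 ]
R4 <- R4 - (-2)*R2:  [  0   0  -1  -1   3 ]
R4 <- R4 - (1)*R3:  [   0    0    0    4  -16 ]
Row echelon form:
[ -3   1  -1  -6  |   10 ]
[  0  -5  -3  -1  |   -9 ]
[  0   0  -1  -5  |   19 ]
[  0   0   0   4  |  -16 ]
Back-substitution:
v = (-16) / 4 = -4
u = (19 - (-5)*(-4)) / -1 = 1
t = (-9 - (-3)*(1) - (-1)*(-4)) / -5 = 2
s = (10 - (1)*(2) - (-1)*(1) - (-6)*(-4)) / -3 = 5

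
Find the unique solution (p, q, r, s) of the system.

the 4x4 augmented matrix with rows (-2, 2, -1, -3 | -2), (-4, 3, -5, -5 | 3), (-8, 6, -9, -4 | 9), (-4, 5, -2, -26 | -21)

(4, 3, -3, 1)

Forward elimination on [A|b]:
R2 <- R2 - (2)*R1:  [  0  -1  -3   1   7 ]
R3 <- R3 - (4)*R1:  [  0  -2  -5   8  17 ]
R4 <- R4 - (2)*R1:  [   0    1    0  -20  -17 ]
R3 <- R3 - (2)*R2:  [ 0  0  1  6  3 ]
R4 <- R4 - (-1)*R2:  [   0    0   -3  -19  -10 ]
R4 <- R4 - (-3)*R3:  [  0   0   0  -1  -1 ]
Row echelon form:
[ -2   2  -1  -3  |  -2 ]
[  0  -1  -3   1  |   7 ]
[  0   0   1   6  |   3 ]
[  0   0   0  -1  |  -1 ]
Back-substitution:
s = (-1) / -1 = 1
r = (3 - (6)*(1)) / 1 = -3
q = (7 - (-3)*(-3) - (1)*(1)) / -1 = 3
p = (-2 - (2)*(3) - (-1)*(-3) - (-3)*(1)) / -2 = 4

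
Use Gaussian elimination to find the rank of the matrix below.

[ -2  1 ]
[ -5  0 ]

rank(A) = 2

Row reduction:
R2 <- R2 - (5/2)*R1:  [    0  -5/2 ]
Row echelon form:
[ -2     1 ]
[  0  -5/2 ]
Nonzero rows / pivot columns: 2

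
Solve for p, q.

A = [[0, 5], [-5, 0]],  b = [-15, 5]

Forward elimination on [A|b]:
R1 <-> R2   (pivot in column 1 was zero)
[ -5  0    5 ]
[  0  5  -15 ]
Row echelon form:
[ -5  0  |    5 ]
[  0  5  |  -15 ]
Back-substitution:
q = (-15) / 5 = -3
p = (5) / -5 = -1

(-1, -3)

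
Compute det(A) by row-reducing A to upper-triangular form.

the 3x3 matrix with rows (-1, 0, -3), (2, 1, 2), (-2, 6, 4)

det(A) = -34

Forward elimination:
R2 <- R2 - (-2)*R1:  [  0   1  -4 ]
R3 <- R3 - (2)*R1:  [  0   6  10 ]
R3 <- R3 - (6)*R2:  [  0   0  34 ]
Upper-triangular form:
[ -1  0  -3 ]
[  0  1  -4 ]
[  0  0  34 ]
det(A) = (-1)^0 * (-1) * (1) * (34) = -34  (0 row swaps -> sign +1)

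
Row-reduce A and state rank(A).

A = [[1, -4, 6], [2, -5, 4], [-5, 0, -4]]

rank(A) = 3

Row reduction:
R2 <- R2 - (2)*R1:  [  0   3  -8 ]
R3 <- R3 - (-5)*R1:  [   0  -20   26 ]
R3 <- R3 - (-20/3)*R2:  [     0      0  -82/3 ]
Row echelon form:
[ 1  -4      6 ]
[ 0   3     -8 ]
[ 0   0  -82/3 ]
Nonzero rows / pivot columns: 3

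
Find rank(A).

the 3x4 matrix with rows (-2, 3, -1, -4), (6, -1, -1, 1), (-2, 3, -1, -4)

Row reduction:
R2 <- R2 - (-3)*R1:  [   0    8   -4  -11 ]
R3 <- R3 - (1)*R1:  [ 0  0  0  0 ]
Row echelon form:
[ -2  3  -1   -4 ]
[  0  8  -4  -11 ]
[  0  0   0    0 ]
Nonzero rows / pivot columns: 2

rank(A) = 2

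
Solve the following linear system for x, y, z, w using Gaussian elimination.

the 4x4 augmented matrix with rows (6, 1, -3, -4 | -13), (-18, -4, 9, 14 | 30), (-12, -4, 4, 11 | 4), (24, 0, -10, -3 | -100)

(-3, 1, 4, -4)

Forward elimination on [A|b]:
R2 <- R2 - (-3)*R1:  [  0  -1   0   2  -9 ]
R3 <- R3 - (-2)*R1:  [   0   -2   -2    3  -22 ]
R4 <- R4 - (4)*R1:  [   0   -4    2   13  -48 ]
R3 <- R3 - (2)*R2:  [  0   0  -2  -1  -4 ]
R4 <- R4 - (4)*R2:  [   0    0    2    5  -12 ]
R4 <- R4 - (-1)*R3:  [   0    0    0    4  -16 ]
Row echelon form:
[ 6   1  -3  -4  |  -13 ]
[ 0  -1   0   2  |   -9 ]
[ 0   0  -2  -1  |   -4 ]
[ 0   0   0   4  |  -16 ]
Back-substitution:
w = (-16) / 4 = -4
z = (-4 - (-1)*(-4)) / -2 = 4
y = (-9 - (2)*(-4)) / -1 = 1
x = (-13 - (1)*(1) - (-3)*(4) - (-4)*(-4)) / 6 = -3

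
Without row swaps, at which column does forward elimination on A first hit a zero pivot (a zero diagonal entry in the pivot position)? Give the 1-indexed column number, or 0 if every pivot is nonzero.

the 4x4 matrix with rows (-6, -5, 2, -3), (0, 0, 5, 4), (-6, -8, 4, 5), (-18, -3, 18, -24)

Naive forward elimination:
R3 <- R3 - (1)*R1:  [  0  -3   2   8 ]
R4 <- R4 - (3)*R1:  [   0   12   12  -15 ]
Matrix at this point:
[ -6  -5   2   -3 ]
[  0   0   5    4 ]
[  0  -3   2    8 ]
[  0  12  12  -15 ]
Pivot entry (2,2) is zero but row 3 has -3 in column 2 -> naive elimination stops; a row interchange (e.g. R2 <-> R3) would be required here.

first zero-pivot column = 2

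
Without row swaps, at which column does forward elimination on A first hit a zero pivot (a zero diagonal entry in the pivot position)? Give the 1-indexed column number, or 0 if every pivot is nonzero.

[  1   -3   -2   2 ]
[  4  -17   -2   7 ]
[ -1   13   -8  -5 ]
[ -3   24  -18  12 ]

Naive forward elimination:
R2 <- R2 - (4)*R1:  [  0  -5   6  -1 ]
R3 <- R3 - (-1)*R1:  [   0   10  -10   -3 ]
R4 <- R4 - (-3)*R1:  [   0   15  -24   18 ]
R3 <- R3 - (-2)*R2:  [  0   0   2  -5 ]
R4 <- R4 - (-3)*R2:  [  0   0  -6  15 ]
R4 <- R4 - (-3)*R3:  [ 0  0  0  0 ]
Matrix at this point:
[ 1  -3  -2   2 ]
[ 0  -5   6  -1 ]
[ 0   0   2  -5 ]
[ 0   0   0   0 ]
Pivot entry (4,4) in the last row is zero and there are no rows below to swap with -> zero pivot in column 4 (A is singular).

first zero-pivot column = 4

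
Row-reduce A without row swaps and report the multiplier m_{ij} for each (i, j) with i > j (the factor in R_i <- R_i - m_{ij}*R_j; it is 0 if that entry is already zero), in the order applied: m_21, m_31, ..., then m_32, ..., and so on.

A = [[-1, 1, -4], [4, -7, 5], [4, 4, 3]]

multipliers: -4, -4, -8/3

Forward elimination:
R2 <- R2 - (-4)*R1:  [   0   -3  -11 ]
R3 <- R3 - (-4)*R1:  [   0    8  -13 ]
R3 <- R3 - (-8/3)*R2:  [      0       0  -127/3 ]
Multipliers (in order of application): m_{21} = -4, m_{31} = -4, m_{32} = -8/3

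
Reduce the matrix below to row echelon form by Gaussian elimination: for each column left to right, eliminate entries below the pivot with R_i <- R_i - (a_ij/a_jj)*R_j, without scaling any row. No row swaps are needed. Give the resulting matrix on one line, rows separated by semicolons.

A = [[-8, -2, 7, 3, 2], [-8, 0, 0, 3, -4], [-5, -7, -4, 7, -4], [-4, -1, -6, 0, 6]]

REF = [-8 -2 7 3 2; 0 2 -7 0 -6; 0 0 -57/2 41/8 -45/2; 0 0 0 -77/24 25/2]

Forward elimination:
R2 <- R2 - (1)*R1:  [  0   2  -7   0  -6 ]
R3 <- R3 - (5/8)*R1:  [     0  -23/4  -67/8   41/8  -21/4 ]
R4 <- R4 - (1/2)*R1:  [     0      0  -19/2   -3/2      5 ]
R3 <- R3 - (-23/8)*R2:  [     0      0  -57/2   41/8  -45/2 ]
R4 <- R4 - (1/3)*R3:  [      0       0       0  -77/24    25/2 ]
Row echelon form:
[ -8  -2      7       3      2 ]
[  0   2     -7       0     -6 ]
[  0   0  -57/2    41/8  -45/2 ]
[  0   0      0  -77/24   25/2 ]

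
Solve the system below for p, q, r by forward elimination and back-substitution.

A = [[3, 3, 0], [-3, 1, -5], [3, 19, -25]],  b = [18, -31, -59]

Forward elimination on [A|b]:
R2 <- R2 - (-1)*R1:  [   0    4   -5  -13 ]
R3 <- R3 - (1)*R1:  [   0   16  -25  -77 ]
R3 <- R3 - (4)*R2:  [   0    0   -5  -25 ]
Row echelon form:
[ 3  3   0  |   18 ]
[ 0  4  -5  |  -13 ]
[ 0  0  -5  |  -25 ]
Back-substitution:
r = (-25) / -5 = 5
q = (-13 - (-5)*(5)) / 4 = 3
p = (18 - (3)*(3)) / 3 = 3

(3, 3, 5)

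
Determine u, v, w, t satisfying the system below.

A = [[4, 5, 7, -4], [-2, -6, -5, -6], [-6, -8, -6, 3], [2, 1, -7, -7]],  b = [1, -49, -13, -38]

Forward elimination on [A|b]:
R2 <- R2 - (-1/2)*R1:  [     0   -7/2   -3/2     -8  -97/2 ]
R3 <- R3 - (-3/2)*R1:  [     0   -1/2    9/2     -3  -23/2 ]
R4 <- R4 - (1/2)*R1:  [     0   -3/2  -21/2     -5  -77/2 ]
R3 <- R3 - (1/7)*R2:  [     0      0   33/7  -13/7  -32/7 ]
R4 <- R4 - (3/7)*R2:  [      0       0   -69/7   -11/7  -124/7 ]
R4 <- R4 - (-23/11)*R3:  [       0        0        0   -60/11  -300/11 ]
Row echelon form:
[ 4     5     7      -4  |        1 ]
[ 0  -7/2  -3/2      -8  |    -97/2 ]
[ 0     0  33/7   -13/7  |    -32/7 ]
[ 0     0     0  -60/11  |  -300/11 ]
Back-substitution:
t = (-300/11) / (-60/11) = 5
w = (-32/7 - (-13/7)*(5)) / (33/7) = 1
v = (-97/2 - (-3/2)*(1) - (-8)*(5)) / (-7/2) = 2
u = (1 - (5)*(2) - (7)*(1) - (-4)*(5)) / 4 = 1

(1, 2, 1, 5)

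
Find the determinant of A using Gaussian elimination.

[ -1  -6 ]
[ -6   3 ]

Forward elimination:
R2 <- R2 - (6)*R1:  [  0  39 ]
Upper-triangular form:
[ -1  -6 ]
[  0  39 ]
det(A) = (-1)^0 * (-1) * (39) = -39  (0 row swaps -> sign +1)

det(A) = -39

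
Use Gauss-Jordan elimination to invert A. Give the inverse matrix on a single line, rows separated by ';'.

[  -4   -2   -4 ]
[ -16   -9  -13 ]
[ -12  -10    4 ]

Gauss-Jordan on [A | I]:
R1 <- (1/-4)*R1:  [    1   1/2     1  |  -1/4     0     0 ]
R2 <- R2 - (-16)*R1:  [  0  -1   3  |  -4   1   0 ]
R3 <- R3 - (-12)*R1:  [  0  -4  16  |  -3   0   1 ]
R2 <- (1/-1)*R2:  [  0   1  -3  |   4  -1   0 ]
R1 <- R1 - (1/2)*R2:  [    1     0   5/2  |  -9/4   1/2     0 ]
R3 <- R3 - (-4)*R2:  [  0   0   4  |  13  -4   1 ]
R3 <- (1/4)*R3:  [    0     0     1  |  13/4    -1   1/4 ]
R1 <- R1 - (5/2)*R3:  [     1      0      0  |  -83/8      3   -5/8 ]
R2 <- R2 - (-3)*R3:  [    0     1     0  |  55/4    -4   3/4 ]
Right block of [I | A^{-1}] is the inverse:
[ -83/8   3  -5/8 ]
[  55/4  -4   3/4 ]
[  13/4  -1   1/4 ]

inverse = [-83/8 3 -5/8; 55/4 -4 3/4; 13/4 -1 1/4]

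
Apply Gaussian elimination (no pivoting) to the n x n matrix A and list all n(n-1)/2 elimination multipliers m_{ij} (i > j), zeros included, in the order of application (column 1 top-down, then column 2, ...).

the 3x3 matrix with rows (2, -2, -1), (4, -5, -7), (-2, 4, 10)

multipliers: 2, -1, -2

Forward elimination:
R2 <- R2 - (2)*R1:  [  0  -1  -5 ]
R3 <- R3 - (-1)*R1:  [ 0  2  9 ]
R3 <- R3 - (-2)*R2:  [  0   0  -1 ]
Multipliers (in order of application): m_{21} = 2, m_{31} = -1, m_{32} = -2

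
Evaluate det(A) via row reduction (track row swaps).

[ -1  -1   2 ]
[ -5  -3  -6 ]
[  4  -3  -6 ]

det(A) = 108

Forward elimination:
R2 <- R2 - (5)*R1:  [   0    2  -16 ]
R3 <- R3 - (-4)*R1:  [  0  -7   2 ]
R3 <- R3 - (-7/2)*R2:  [   0    0  -54 ]
Upper-triangular form:
[ -1  -1    2 ]
[  0   2  -16 ]
[  0   0  -54 ]
det(A) = (-1)^0 * (-1) * (2) * (-54) = 108  (0 row swaps -> sign +1)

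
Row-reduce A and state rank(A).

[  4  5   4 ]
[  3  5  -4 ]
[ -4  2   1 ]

Row reduction:
R2 <- R2 - (3/4)*R1:  [   0  5/4   -7 ]
R3 <- R3 - (-1)*R1:  [ 0  7  5 ]
R3 <- R3 - (28/5)*R2:  [     0      0  221/5 ]
Row echelon form:
[ 4    5      4 ]
[ 0  5/4     -7 ]
[ 0    0  221/5 ]
Nonzero rows / pivot columns: 3

rank(A) = 3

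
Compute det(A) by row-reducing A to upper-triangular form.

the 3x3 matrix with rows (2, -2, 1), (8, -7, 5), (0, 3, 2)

det(A) = -2

Forward elimination:
R2 <- R2 - (4)*R1:  [ 0  1  1 ]
R3 <- R3 - (3)*R2:  [  0   0  -1 ]
Upper-triangular form:
[ 2  -2   1 ]
[ 0   1   1 ]
[ 0   0  -1 ]
det(A) = (-1)^0 * (2) * (1) * (-1) = -2  (0 row swaps -> sign +1)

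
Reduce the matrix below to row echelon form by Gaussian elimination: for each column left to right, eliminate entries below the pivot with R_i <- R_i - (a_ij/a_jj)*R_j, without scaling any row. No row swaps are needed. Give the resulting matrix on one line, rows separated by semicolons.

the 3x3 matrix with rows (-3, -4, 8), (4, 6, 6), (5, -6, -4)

Forward elimination:
R2 <- R2 - (-4/3)*R1:  [    0   2/3  50/3 ]
R3 <- R3 - (-5/3)*R1:  [     0  -38/3   28/3 ]
R3 <- R3 - (-19)*R2:  [   0    0  326 ]
Row echelon form:
[ -3   -4     8 ]
[  0  2/3  50/3 ]
[  0    0   326 ]

REF = [-3 -4 8; 0 2/3 50/3; 0 0 326]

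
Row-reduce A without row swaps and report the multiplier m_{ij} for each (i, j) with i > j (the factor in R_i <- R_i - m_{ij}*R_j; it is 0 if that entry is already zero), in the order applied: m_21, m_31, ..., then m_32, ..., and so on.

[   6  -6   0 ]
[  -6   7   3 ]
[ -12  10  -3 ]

Forward elimination:
R2 <- R2 - (-1)*R1:  [ 0  1  3 ]
R3 <- R3 - (-2)*R1:  [  0  -2  -3 ]
R3 <- R3 - (-2)*R2:  [ 0  0  3 ]
Multipliers (in order of application): m_{21} = -1, m_{31} = -2, m_{32} = -2

multipliers: -1, -2, -2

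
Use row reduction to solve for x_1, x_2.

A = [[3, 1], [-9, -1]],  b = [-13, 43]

(-5, 2)

Forward elimination on [A|b]:
R2 <- R2 - (-3)*R1:  [ 0  2  4 ]
Row echelon form:
[ 3  1  |  -13 ]
[ 0  2  |    4 ]
Back-substitution:
x_2 = (4) / 2 = 2
x_1 = (-13 - (1)*(2)) / 3 = -5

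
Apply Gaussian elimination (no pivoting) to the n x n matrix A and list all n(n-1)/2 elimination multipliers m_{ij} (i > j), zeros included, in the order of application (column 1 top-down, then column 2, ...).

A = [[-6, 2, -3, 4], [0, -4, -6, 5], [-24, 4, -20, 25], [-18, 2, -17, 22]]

Forward elimination:
R2: entry in column 1 is already 0 -> m_{21} = 0 (no row operation needed)
R3 <- R3 - (4)*R1:  [  0  -4  -8   9 ]
R4 <- R4 - (3)*R1:  [  0  -4  -8  10 ]
R3 <- R3 - (1)*R2:  [  0   0  -2   4 ]
R4 <- R4 - (1)*R2:  [  0   0  -2   5 ]
R4 <- R4 - (1)*R3:  [ 0  0  0  1 ]
Multipliers (in order of application): m_{21} = 0, m_{31} = 4, m_{41} = 3, m_{32} = 1, m_{42} = 1, m_{43} = 1

multipliers: 0, 4, 3, 1, 1, 1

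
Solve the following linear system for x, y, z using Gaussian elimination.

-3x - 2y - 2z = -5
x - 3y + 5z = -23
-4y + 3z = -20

Forward elimination on [A|b]:
R2 <- R2 - (-1/3)*R1:  [     0  -11/3   13/3  -74/3 ]
R3 <- R3 - (12/11)*R2:  [      0       0  -19/11   76/11 ]
Row echelon form:
[ -3     -2      -2  |     -5 ]
[  0  -11/3    13/3  |  -74/3 ]
[  0      0  -19/11  |  76/11 ]
Back-substitution:
z = (76/11) / (-19/11) = -4
y = (-74/3 - (13/3)*(-4)) / (-11/3) = 2
x = (-5 - (-2)*(2) - (-2)*(-4)) / -3 = 3

(3, 2, -4)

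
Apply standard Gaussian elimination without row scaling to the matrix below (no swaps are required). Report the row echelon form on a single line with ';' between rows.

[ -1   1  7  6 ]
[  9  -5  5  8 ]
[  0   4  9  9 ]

Forward elimination:
R2 <- R2 - (-9)*R1:  [  0   4  68  62 ]
R3 <- R3 - (1)*R2:  [   0    0  -59  -53 ]
Row echelon form:
[ -1  1    7    6 ]
[  0  4   68   62 ]
[  0  0  -59  -53 ]

REF = [-1 1 7 6; 0 4 68 62; 0 0 -59 -53]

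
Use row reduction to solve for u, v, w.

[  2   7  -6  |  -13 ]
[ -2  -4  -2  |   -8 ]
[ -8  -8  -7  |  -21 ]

(-1, 1, 3)

Forward elimination on [A|b]:
R2 <- R2 - (-1)*R1:  [   0    3   -8  -21 ]
R3 <- R3 - (-4)*R1:  [   0   20  -31  -73 ]
R3 <- R3 - (20/3)*R2:  [    0     0  67/3    67 ]
Row echelon form:
[ 2  7    -6  |  -13 ]
[ 0  3    -8  |  -21 ]
[ 0  0  67/3  |   67 ]
Back-substitution:
w = (67) / (67/3) = 3
v = (-21 - (-8)*(3)) / 3 = 1
u = (-13 - (7)*(1) - (-6)*(3)) / 2 = -1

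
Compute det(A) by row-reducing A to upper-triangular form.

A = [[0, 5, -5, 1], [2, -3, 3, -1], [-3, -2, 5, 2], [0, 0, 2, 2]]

Forward elimination:
R1 <-> R2   (pivot in column 1 was zero)
[  2  -3   3  -1 ]
[  0   5  -5   1 ]
[ -3  -2   5   2 ]
[  0   0   2   2 ]
R3 <- R3 - (-3/2)*R1:  [     0  -13/2   19/2    1/2 ]
R3 <- R3 - (-13/10)*R2:  [   0    0    3  9/5 ]
R4 <- R4 - (2/3)*R3:  [   0    0    0  4/5 ]
Upper-triangular form:
[ 2  -3   3   -1 ]
[ 0   5  -5    1 ]
[ 0   0   3  9/5 ]
[ 0   0   0  4/5 ]
det(A) = (-1)^1 * (2) * (5) * (3) * (4/5) = -24  (1 row swap -> sign -1)

det(A) = -24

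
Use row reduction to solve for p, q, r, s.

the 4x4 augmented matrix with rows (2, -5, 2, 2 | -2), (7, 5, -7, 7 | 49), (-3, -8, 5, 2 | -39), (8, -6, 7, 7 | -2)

Forward elimination on [A|b]:
R2 <- R2 - (7/2)*R1:  [    0  45/2   -14     0    56 ]
R3 <- R3 - (-3/2)*R1:  [     0  -31/2      8      5    -42 ]
R4 <- R4 - (4)*R1:  [  0  14  -1  -1   6 ]
R3 <- R3 - (-31/45)*R2:  [       0        0   -74/45        5  -154/45 ]
R4 <- R4 - (28/45)*R2:  [        0         0    347/45        -1  -1298/45 ]
R4 <- R4 - (-347/74)*R3:  [        0         0         0   1661/74  -1661/37 ]
Row echelon form:
[ 2    -5       2        2  |        -2 ]
[ 0  45/2     -14        0  |        56 ]
[ 0     0  -74/45        5  |   -154/45 ]
[ 0     0       0  1661/74  |  -1661/37 ]
Back-substitution:
s = (-1661/37) / (1661/74) = -2
r = (-154/45 - (5)*(-2)) / (-74/45) = -4
q = (56 - (-14)*(-4)) / (45/2) = 0
p = (-2 - (-5)*(0) - (2)*(-4) - (2)*(-2)) / 2 = 5

(5, 0, -4, -2)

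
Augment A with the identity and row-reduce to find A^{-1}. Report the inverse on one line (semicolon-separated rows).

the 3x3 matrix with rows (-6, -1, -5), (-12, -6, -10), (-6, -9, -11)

Gauss-Jordan on [A | I]:
R1 <- (1/-6)*R1:  [    1   1/6   5/6  |  -1/6     0     0 ]
R2 <- R2 - (-12)*R1:  [  0  -4   0  |  -2   1   0 ]
R3 <- R3 - (-6)*R1:  [  0  -8  -6  |  -1   0   1 ]
R2 <- (1/-4)*R2:  [    0     1     0  |   1/2  -1/4     0 ]
R1 <- R1 - (1/6)*R2:  [    1     0   5/6  |  -1/4  1/24     0 ]
R3 <- R3 - (-8)*R2:  [  0   0  -6  |   3  -2   1 ]
R3 <- (1/-6)*R3:  [    0     0     1  |  -1/2   1/3  -1/6 ]
R1 <- R1 - (5/6)*R3:  [      1       0       0  |     1/6  -17/72    5/36 ]
Right block of [I | A^{-1}] is the inverse:
[  1/6  -17/72  5/36 ]
[  1/2    -1/4     0 ]
[ -1/2     1/3  -1/6 ]

inverse = [1/6 -17/72 5/36; 1/2 -1/4 0; -1/2 1/3 -1/6]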